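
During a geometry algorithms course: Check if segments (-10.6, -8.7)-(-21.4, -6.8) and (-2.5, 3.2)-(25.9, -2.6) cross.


Cross products: d1=-384.94, d2=-393.62, d3=-143.91, d4=-135.23
d1*d2 < 0 and d3*d4 < 0? no

No, they don't intersect


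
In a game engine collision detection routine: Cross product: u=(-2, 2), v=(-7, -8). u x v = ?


u x v = u_x*v_y - u_y*v_x = (-2)*(-8) - 2*(-7)
= 16 - (-14) = 30

30


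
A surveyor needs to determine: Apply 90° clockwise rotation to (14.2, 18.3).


90° CW: (x,y) -> (y, -x)
(14.2,18.3) -> (18.3, -14.2)

(18.3, -14.2)


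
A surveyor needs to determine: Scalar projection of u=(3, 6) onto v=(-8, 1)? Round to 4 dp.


u.v = -18, |v| = sqrt(65) = 8.0623
Scalar projection = u.v / |v| = -18 / sqrt(65) = -2.2326

-2.2326


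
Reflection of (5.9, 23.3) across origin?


Reflection over origin: (x,y) -> (-x,-y)
(5.9, 23.3) -> (-5.9, -23.3)

(-5.9, -23.3)


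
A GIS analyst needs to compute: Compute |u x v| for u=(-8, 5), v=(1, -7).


|u x v| = |(-8)*(-7) - 5*1|
= |56 - 5| = 51

51


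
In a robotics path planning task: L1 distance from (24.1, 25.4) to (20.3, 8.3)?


|24.1-20.3| + |25.4-8.3| = 3.8 + 17.1 = 20.9

20.9


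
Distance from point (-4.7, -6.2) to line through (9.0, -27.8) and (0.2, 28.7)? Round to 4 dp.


|cross product| = 583.97
|line direction| = sqrt(3269.69) = 57.1812
Distance = 583.97/sqrt(3269.69) = 10.2126

10.2126


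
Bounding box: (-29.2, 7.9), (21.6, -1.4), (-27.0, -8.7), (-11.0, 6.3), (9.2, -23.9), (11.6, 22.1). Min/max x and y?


x range: [-29.2, 21.6]
y range: [-23.9, 22.1]
Bounding box: (-29.2,-23.9) to (21.6,22.1)

(-29.2,-23.9) to (21.6,22.1)


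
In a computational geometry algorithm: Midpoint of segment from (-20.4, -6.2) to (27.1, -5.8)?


M = (((-20.4)+27.1)/2, ((-6.2)+(-5.8))/2)
= (3.35, -6)

(3.35, -6)


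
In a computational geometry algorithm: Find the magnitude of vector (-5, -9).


|u| = sqrt((-5)^2 + (-9)^2) = sqrt(106) = 10.2956

10.2956


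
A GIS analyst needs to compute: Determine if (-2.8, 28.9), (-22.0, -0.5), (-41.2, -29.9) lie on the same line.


Cross product: ((-22)-(-2.8))*((-29.9)-28.9) - ((-0.5)-28.9)*((-41.2)-(-2.8))
= 0

Yes, collinear


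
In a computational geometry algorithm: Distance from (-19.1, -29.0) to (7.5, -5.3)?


dx=26.6, dy=23.7
d^2 = 26.6^2 + 23.7^2 = 1269.25
d = sqrt(1269.25) = 35.6265

35.6265


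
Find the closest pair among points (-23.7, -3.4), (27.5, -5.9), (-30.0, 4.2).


d(P0,P1) = 51.261, d(P0,P2) = 9.8717, d(P1,P2) = 58.3803
Closest: P0 and P2

Closest pair: (-23.7, -3.4) and (-30.0, 4.2), distance = 9.8717


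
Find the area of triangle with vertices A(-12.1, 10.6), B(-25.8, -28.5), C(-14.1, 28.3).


Area = |x_A(y_B-y_C) + x_B(y_C-y_A) + x_C(y_A-y_B)|/2
= |687.28 + (-456.66) + (-551.31)|/2
= 320.69/2 = 160.345

160.345


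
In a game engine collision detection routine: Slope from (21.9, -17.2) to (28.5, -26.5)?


slope = (y2-y1)/(x2-x1) = ((-26.5)-(-17.2))/(28.5-21.9) = (-9.3)/6.6 = -1.4091

-1.4091


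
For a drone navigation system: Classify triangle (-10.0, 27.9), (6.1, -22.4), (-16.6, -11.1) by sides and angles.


Side lengths squared: AB^2=2789.3, BC^2=642.98, CA^2=1564.56
Sorted: [642.98, 1564.56, 2789.3]
By sides: Scalene, By angles: Obtuse

Scalene, Obtuse


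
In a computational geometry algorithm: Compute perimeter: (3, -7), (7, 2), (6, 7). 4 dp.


Sides: (3, -7)->(7, 2): sqrt(97) = 9.848858, (7, 2)->(6, 7): sqrt(26) = 5.09902, (6, 7)->(3, -7): sqrt(205) = 14.317821
Sum = 29.265699
Perimeter = 29.2657

29.2657


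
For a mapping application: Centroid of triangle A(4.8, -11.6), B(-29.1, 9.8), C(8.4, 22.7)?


Centroid = ((x_A+x_B+x_C)/3, (y_A+y_B+y_C)/3)
= ((4.8+(-29.1)+8.4)/3, ((-11.6)+9.8+22.7)/3)
= (-5.3, 6.9667)

(-5.3, 6.9667)


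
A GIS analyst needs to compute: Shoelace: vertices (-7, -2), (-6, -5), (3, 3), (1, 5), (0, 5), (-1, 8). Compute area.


Shoelace sum: ((-7)*(-5) - (-6)*(-2)) + ((-6)*3 - 3*(-5)) + (3*5 - 1*3) + (1*5 - 0*5) + (0*8 - (-1)*5) + ((-1)*(-2) - (-7)*8)
= 100
Area = |100|/2 = 50

50


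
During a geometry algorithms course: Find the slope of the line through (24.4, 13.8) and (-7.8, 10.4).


slope = (y2-y1)/(x2-x1) = (10.4-13.8)/((-7.8)-24.4) = (-3.4)/(-32.2) = 0.1056

0.1056


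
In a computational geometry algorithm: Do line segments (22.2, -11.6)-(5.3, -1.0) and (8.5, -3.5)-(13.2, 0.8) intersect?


Cross products: d1=-96.98, d2=25.51, d3=8.33, d4=-114.16
d1*d2 < 0 and d3*d4 < 0? yes

Yes, they intersect


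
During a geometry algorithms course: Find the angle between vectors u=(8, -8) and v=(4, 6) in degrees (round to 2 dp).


u.v = -16, |u| = sqrt(128) = 11.3137, |v| = sqrt(52) = 7.2111
cos(theta) = u.v/(|u||v|) = -16/sqrt(6656) = -0.196116
theta = acos(-0.196116) = 101.31 degrees

101.31 degrees


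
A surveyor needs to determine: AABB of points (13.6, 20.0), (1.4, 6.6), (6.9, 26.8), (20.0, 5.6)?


x range: [1.4, 20]
y range: [5.6, 26.8]
Bounding box: (1.4,5.6) to (20,26.8)

(1.4,5.6) to (20,26.8)


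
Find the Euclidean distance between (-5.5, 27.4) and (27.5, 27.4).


dx=33, dy=0
d^2 = 33^2 + 0^2 = 1089
d = sqrt(1089) = 33

33


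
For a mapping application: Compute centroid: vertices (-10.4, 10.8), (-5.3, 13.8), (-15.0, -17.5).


Centroid = ((x_A+x_B+x_C)/3, (y_A+y_B+y_C)/3)
= (((-10.4)+(-5.3)+(-15))/3, (10.8+13.8+(-17.5))/3)
= (-10.2333, 2.3667)

(-10.2333, 2.3667)


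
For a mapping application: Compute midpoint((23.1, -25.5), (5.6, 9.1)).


M = ((23.1+5.6)/2, ((-25.5)+9.1)/2)
= (14.35, -8.2)

(14.35, -8.2)


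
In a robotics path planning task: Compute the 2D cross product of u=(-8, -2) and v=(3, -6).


u x v = u_x*v_y - u_y*v_x = (-8)*(-6) - (-2)*3
= 48 - (-6) = 54

54


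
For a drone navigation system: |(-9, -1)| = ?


|u| = sqrt((-9)^2 + (-1)^2) = sqrt(82) = 9.0554

9.0554


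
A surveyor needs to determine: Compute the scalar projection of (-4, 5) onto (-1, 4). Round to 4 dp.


u.v = 24, |v| = sqrt(17) = 4.1231
Scalar projection = u.v / |v| = 24 / sqrt(17) = 5.8209

5.8209


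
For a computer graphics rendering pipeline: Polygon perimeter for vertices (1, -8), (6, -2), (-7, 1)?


Sides: (1, -8)->(6, -2): sqrt(61) = 7.81025, (6, -2)->(-7, 1): sqrt(178) = 13.341664, (-7, 1)->(1, -8): sqrt(145) = 12.041595
Sum = 33.193509
Perimeter = 33.1935

33.1935


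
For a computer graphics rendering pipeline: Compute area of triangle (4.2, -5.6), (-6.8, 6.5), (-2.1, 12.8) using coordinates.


Area = |x_A(y_B-y_C) + x_B(y_C-y_A) + x_C(y_A-y_B)|/2
= |(-26.46) + (-125.12) + 25.41|/2
= 126.17/2 = 63.085

63.085


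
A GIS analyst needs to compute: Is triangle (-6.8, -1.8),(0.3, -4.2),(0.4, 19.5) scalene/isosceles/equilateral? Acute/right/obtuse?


Side lengths squared: AB^2=56.17, BC^2=561.7, CA^2=505.53
Sorted: [56.17, 505.53, 561.7]
By sides: Scalene, By angles: Right

Scalene, Right


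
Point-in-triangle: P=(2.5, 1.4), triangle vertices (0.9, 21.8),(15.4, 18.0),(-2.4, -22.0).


Cross products: AB x AP = -289.72, BC x BP = -220.52, CA x CP = -137.4
All same sign? yes

Yes, inside


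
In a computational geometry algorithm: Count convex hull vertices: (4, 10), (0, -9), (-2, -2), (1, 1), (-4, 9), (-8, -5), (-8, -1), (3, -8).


Convex hull vertices (CCW): (-8, -5), (0, -9), (3, -8), (4, 10), (-4, 9), (-8, -1)
Count = 6

6


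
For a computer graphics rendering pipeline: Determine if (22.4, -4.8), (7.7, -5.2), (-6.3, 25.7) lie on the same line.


Cross product: (7.7-22.4)*(25.7-(-4.8)) - ((-5.2)-(-4.8))*((-6.3)-22.4)
= -459.83

No, not collinear


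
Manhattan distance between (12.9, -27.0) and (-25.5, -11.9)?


|12.9-(-25.5)| + |(-27)-(-11.9)| = 38.4 + 15.1 = 53.5

53.5


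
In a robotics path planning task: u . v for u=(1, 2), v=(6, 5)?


u . v = u_x*v_x + u_y*v_y = 1*6 + 2*5
= 6 + 10 = 16

16


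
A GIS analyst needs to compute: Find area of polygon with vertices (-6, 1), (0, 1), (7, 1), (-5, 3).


Shoelace sum: ((-6)*1 - 0*1) + (0*1 - 7*1) + (7*3 - (-5)*1) + ((-5)*1 - (-6)*3)
= 26
Area = |26|/2 = 13

13


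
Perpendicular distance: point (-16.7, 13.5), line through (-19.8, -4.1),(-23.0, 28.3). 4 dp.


|cross product| = 156.76
|line direction| = sqrt(1060) = 32.5576
Distance = 156.76/sqrt(1060) = 4.8148

4.8148


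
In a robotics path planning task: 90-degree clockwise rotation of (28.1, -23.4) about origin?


90° CW: (x,y) -> (y, -x)
(28.1,-23.4) -> (-23.4, -28.1)

(-23.4, -28.1)


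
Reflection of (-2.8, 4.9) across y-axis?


Reflection over y-axis: (x,y) -> (-x,y)
(-2.8, 4.9) -> (2.8, 4.9)

(2.8, 4.9)


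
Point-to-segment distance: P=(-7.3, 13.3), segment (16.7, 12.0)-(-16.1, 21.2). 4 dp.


Project P onto AB: t = 0.6886 (clamped to [0,1])
Closest point on segment: (-5.8876, 18.3355)
Distance: 5.2299

5.2299


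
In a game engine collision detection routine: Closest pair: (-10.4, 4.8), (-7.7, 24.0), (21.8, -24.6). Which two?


d(P0,P1) = 19.3889, d(P0,P2) = 43.6028, d(P1,P2) = 56.8525
Closest: P0 and P1

Closest pair: (-10.4, 4.8) and (-7.7, 24.0), distance = 19.3889


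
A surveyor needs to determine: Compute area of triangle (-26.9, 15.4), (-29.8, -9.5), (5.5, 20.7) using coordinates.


Area = |x_A(y_B-y_C) + x_B(y_C-y_A) + x_C(y_A-y_B)|/2
= |812.38 + (-157.94) + 136.95|/2
= 791.39/2 = 395.695

395.695


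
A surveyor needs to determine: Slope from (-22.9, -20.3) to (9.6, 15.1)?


slope = (y2-y1)/(x2-x1) = (15.1-(-20.3))/(9.6-(-22.9)) = 35.4/32.5 = 1.0892

1.0892


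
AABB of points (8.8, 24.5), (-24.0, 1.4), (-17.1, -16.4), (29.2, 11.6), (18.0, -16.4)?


x range: [-24, 29.2]
y range: [-16.4, 24.5]
Bounding box: (-24,-16.4) to (29.2,24.5)

(-24,-16.4) to (29.2,24.5)


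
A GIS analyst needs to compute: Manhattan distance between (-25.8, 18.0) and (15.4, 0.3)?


|(-25.8)-15.4| + |18-0.3| = 41.2 + 17.7 = 58.9

58.9


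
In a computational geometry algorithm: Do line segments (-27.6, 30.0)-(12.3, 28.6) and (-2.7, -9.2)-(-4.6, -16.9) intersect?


Cross products: d1=-266.21, d2=43.68, d3=-1529.22, d4=-1839.11
d1*d2 < 0 and d3*d4 < 0? no

No, they don't intersect


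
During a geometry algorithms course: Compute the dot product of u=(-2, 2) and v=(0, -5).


u . v = u_x*v_x + u_y*v_y = (-2)*0 + 2*(-5)
= 0 + (-10) = -10

-10


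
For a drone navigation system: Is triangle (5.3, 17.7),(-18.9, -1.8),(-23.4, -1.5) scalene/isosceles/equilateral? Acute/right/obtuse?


Side lengths squared: AB^2=965.89, BC^2=20.34, CA^2=1192.33
Sorted: [20.34, 965.89, 1192.33]
By sides: Scalene, By angles: Obtuse

Scalene, Obtuse


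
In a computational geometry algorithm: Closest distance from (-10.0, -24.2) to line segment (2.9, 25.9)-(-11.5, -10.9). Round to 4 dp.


Project P onto AB: t = 1 (clamped to [0,1])
Closest point on segment: (-11.5, -10.9)
Distance: 13.3843

13.3843


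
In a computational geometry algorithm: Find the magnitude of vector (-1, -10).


|u| = sqrt((-1)^2 + (-10)^2) = sqrt(101) = 10.0499

10.0499


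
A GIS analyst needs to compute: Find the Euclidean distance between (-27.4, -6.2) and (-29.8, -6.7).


dx=-2.4, dy=-0.5
d^2 = (-2.4)^2 + (-0.5)^2 = 6.01
d = sqrt(6.01) = 2.4515

2.4515


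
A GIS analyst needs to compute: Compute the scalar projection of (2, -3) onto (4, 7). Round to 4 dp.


u.v = -13, |v| = sqrt(65) = 8.0623
Scalar projection = u.v / |v| = -13 / sqrt(65) = -1.6125

-1.6125


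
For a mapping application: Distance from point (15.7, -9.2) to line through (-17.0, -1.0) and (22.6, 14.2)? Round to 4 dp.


|cross product| = 821.76
|line direction| = sqrt(1799.2) = 42.417
Distance = 821.76/sqrt(1799.2) = 19.3734

19.3734


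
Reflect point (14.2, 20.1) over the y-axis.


Reflection over y-axis: (x,y) -> (-x,y)
(14.2, 20.1) -> (-14.2, 20.1)

(-14.2, 20.1)


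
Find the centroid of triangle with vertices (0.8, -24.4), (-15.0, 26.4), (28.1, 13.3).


Centroid = ((x_A+x_B+x_C)/3, (y_A+y_B+y_C)/3)
= ((0.8+(-15)+28.1)/3, ((-24.4)+26.4+13.3)/3)
= (4.6333, 5.1)

(4.6333, 5.1)


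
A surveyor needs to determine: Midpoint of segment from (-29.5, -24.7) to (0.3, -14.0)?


M = (((-29.5)+0.3)/2, ((-24.7)+(-14))/2)
= (-14.6, -19.35)

(-14.6, -19.35)


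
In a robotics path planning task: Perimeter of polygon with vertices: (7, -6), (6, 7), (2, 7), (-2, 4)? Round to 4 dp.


Sides: (7, -6)->(6, 7): sqrt(170) = 13.038405, (6, 7)->(2, 7): sqrt(16) = 4, (2, 7)->(-2, 4): sqrt(25) = 5, (-2, 4)->(7, -6): sqrt(181) = 13.453624
Sum = 35.492029
Perimeter = 35.492

35.492


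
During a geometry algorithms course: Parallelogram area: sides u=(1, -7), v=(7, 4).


|u x v| = |1*4 - (-7)*7|
= |4 - (-49)| = 53

53


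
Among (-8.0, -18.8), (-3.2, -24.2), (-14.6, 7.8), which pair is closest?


d(P0,P1) = 7.225, d(P0,P2) = 27.4066, d(P1,P2) = 33.97
Closest: P0 and P1

Closest pair: (-8.0, -18.8) and (-3.2, -24.2), distance = 7.225


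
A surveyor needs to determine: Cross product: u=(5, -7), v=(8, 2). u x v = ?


u x v = u_x*v_y - u_y*v_x = 5*2 - (-7)*8
= 10 - (-56) = 66

66


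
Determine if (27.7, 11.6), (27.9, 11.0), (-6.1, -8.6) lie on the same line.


Cross product: (27.9-27.7)*((-8.6)-11.6) - (11-11.6)*((-6.1)-27.7)
= -24.32

No, not collinear


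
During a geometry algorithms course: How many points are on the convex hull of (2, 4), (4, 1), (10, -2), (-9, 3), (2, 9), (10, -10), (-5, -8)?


Convex hull vertices (CCW): (-9, 3), (-5, -8), (10, -10), (10, -2), (2, 9)
Count = 5

5


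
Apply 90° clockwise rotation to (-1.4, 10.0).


90° CW: (x,y) -> (y, -x)
(-1.4,10) -> (10, 1.4)

(10, 1.4)


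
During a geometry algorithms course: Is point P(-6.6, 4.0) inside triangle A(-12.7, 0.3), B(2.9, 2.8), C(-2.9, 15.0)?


Cross products: AB x AP = 42.47, BC x BP = 108.94, CA x CP = 53.41
All same sign? yes

Yes, inside


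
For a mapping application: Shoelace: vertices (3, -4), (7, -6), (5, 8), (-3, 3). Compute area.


Shoelace sum: (3*(-6) - 7*(-4)) + (7*8 - 5*(-6)) + (5*3 - (-3)*8) + ((-3)*(-4) - 3*3)
= 138
Area = |138|/2 = 69

69


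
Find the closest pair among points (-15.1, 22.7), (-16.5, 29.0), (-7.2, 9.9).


d(P0,P1) = 6.4537, d(P0,P2) = 15.0416, d(P1,P2) = 21.2438
Closest: P0 and P1

Closest pair: (-15.1, 22.7) and (-16.5, 29.0), distance = 6.4537


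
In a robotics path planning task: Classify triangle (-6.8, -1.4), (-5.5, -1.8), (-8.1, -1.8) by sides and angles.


Side lengths squared: AB^2=1.85, BC^2=6.76, CA^2=1.85
Sorted: [1.85, 1.85, 6.76]
By sides: Isosceles, By angles: Obtuse

Isosceles, Obtuse


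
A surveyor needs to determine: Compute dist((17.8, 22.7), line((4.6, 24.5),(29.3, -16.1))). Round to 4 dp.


|cross product| = 491.46
|line direction| = sqrt(2258.45) = 47.5232
Distance = 491.46/sqrt(2258.45) = 10.3415

10.3415


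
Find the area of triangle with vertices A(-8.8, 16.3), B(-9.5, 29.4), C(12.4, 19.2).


Area = |x_A(y_B-y_C) + x_B(y_C-y_A) + x_C(y_A-y_B)|/2
= |(-89.76) + (-27.55) + (-162.44)|/2
= 279.75/2 = 139.875

139.875


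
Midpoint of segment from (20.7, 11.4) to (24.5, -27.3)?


M = ((20.7+24.5)/2, (11.4+(-27.3))/2)
= (22.6, -7.95)

(22.6, -7.95)


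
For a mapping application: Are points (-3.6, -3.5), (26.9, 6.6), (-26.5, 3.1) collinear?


Cross product: (26.9-(-3.6))*(3.1-(-3.5)) - (6.6-(-3.5))*((-26.5)-(-3.6))
= 432.59

No, not collinear


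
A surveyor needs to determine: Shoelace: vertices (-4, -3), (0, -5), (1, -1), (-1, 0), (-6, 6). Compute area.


Shoelace sum: ((-4)*(-5) - 0*(-3)) + (0*(-1) - 1*(-5)) + (1*0 - (-1)*(-1)) + ((-1)*6 - (-6)*0) + ((-6)*(-3) - (-4)*6)
= 60
Area = |60|/2 = 30

30


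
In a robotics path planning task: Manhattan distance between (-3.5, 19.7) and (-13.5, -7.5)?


|(-3.5)-(-13.5)| + |19.7-(-7.5)| = 10 + 27.2 = 37.2

37.2


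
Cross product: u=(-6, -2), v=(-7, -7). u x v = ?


u x v = u_x*v_y - u_y*v_x = (-6)*(-7) - (-2)*(-7)
= 42 - 14 = 28

28


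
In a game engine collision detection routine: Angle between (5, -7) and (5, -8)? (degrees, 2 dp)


u.v = 81, |u| = sqrt(74) = 8.6023, |v| = sqrt(89) = 9.434
cos(theta) = u.v/(|u||v|) = 81/sqrt(6586) = 0.9981
theta = acos(0.9981) = 3.53 degrees

3.53 degrees


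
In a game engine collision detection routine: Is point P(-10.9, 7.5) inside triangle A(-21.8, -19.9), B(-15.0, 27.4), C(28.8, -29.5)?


Cross products: AB x AP = -329.25, BC x BP = -638.33, CA x CP = -1491.08
All same sign? yes

Yes, inside


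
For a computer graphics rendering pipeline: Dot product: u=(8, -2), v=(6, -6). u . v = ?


u . v = u_x*v_x + u_y*v_y = 8*6 + (-2)*(-6)
= 48 + 12 = 60

60


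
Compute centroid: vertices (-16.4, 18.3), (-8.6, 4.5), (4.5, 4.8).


Centroid = ((x_A+x_B+x_C)/3, (y_A+y_B+y_C)/3)
= (((-16.4)+(-8.6)+4.5)/3, (18.3+4.5+4.8)/3)
= (-6.8333, 9.2)

(-6.8333, 9.2)


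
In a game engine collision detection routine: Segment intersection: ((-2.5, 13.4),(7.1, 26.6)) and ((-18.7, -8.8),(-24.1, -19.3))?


Cross products: d1=50.22, d2=79.74, d3=0.72, d4=-28.8
d1*d2 < 0 and d3*d4 < 0? no

No, they don't intersect


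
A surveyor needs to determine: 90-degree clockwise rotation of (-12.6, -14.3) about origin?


90° CW: (x,y) -> (y, -x)
(-12.6,-14.3) -> (-14.3, 12.6)

(-14.3, 12.6)


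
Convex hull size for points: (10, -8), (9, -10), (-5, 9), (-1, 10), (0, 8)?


Convex hull vertices (CCW): (-5, 9), (9, -10), (10, -8), (-1, 10)
Count = 4

4


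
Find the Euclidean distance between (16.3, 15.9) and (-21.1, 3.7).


dx=-37.4, dy=-12.2
d^2 = (-37.4)^2 + (-12.2)^2 = 1547.6
d = sqrt(1547.6) = 39.3395

39.3395


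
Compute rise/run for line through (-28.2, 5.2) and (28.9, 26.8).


slope = (y2-y1)/(x2-x1) = (26.8-5.2)/(28.9-(-28.2)) = 21.6/57.1 = 0.3783

0.3783


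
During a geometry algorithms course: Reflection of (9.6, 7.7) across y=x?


Reflection over y=x: (x,y) -> (y,x)
(9.6, 7.7) -> (7.7, 9.6)

(7.7, 9.6)


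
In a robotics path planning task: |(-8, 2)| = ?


|u| = sqrt((-8)^2 + 2^2) = sqrt(68) = 8.2462

8.2462


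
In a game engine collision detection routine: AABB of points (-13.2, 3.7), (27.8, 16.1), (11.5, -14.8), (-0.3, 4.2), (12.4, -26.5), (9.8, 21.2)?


x range: [-13.2, 27.8]
y range: [-26.5, 21.2]
Bounding box: (-13.2,-26.5) to (27.8,21.2)

(-13.2,-26.5) to (27.8,21.2)


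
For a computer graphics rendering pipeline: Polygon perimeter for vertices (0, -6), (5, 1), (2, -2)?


Sides: (0, -6)->(5, 1): sqrt(74) = 8.602325, (5, 1)->(2, -2): sqrt(18) = 4.242641, (2, -2)->(0, -6): sqrt(20) = 4.472136
Sum = 17.317102
Perimeter = 17.3171

17.3171


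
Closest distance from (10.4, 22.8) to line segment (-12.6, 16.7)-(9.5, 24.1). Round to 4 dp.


Project P onto AB: t = 1 (clamped to [0,1])
Closest point on segment: (9.5, 24.1)
Distance: 1.5811

1.5811


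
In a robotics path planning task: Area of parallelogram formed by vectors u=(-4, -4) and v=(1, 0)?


|u x v| = |(-4)*0 - (-4)*1|
= |0 - (-4)| = 4

4


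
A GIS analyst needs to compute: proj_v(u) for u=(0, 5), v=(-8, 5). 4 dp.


u.v = 25, |v| = sqrt(89) = 9.434
Scalar projection = u.v / |v| = 25 / sqrt(89) = 2.65

2.65


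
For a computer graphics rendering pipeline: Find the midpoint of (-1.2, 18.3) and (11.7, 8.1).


M = (((-1.2)+11.7)/2, (18.3+8.1)/2)
= (5.25, 13.2)

(5.25, 13.2)


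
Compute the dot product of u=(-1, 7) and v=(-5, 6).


u . v = u_x*v_x + u_y*v_y = (-1)*(-5) + 7*6
= 5 + 42 = 47

47


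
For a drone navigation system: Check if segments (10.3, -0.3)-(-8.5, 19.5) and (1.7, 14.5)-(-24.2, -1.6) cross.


Cross products: d1=521.78, d2=-293.72, d3=-107.96, d4=707.54
d1*d2 < 0 and d3*d4 < 0? yes

Yes, they intersect


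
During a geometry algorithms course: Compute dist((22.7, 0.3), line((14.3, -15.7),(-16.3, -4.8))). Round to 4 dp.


|cross product| = 581.16
|line direction| = sqrt(1055.17) = 32.4834
Distance = 581.16/sqrt(1055.17) = 17.891

17.891


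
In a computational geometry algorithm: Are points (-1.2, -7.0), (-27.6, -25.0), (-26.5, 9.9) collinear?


Cross product: ((-27.6)-(-1.2))*(9.9-(-7)) - ((-25)-(-7))*((-26.5)-(-1.2))
= -901.56

No, not collinear


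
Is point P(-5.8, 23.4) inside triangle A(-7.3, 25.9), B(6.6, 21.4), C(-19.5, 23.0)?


Cross products: AB x AP = -28, BC x BP = -32.36, CA x CP = -34.85
All same sign? yes

Yes, inside


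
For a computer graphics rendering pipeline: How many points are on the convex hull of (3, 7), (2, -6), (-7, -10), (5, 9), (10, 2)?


Convex hull vertices (CCW): (-7, -10), (2, -6), (10, 2), (5, 9), (3, 7)
Count = 5

5


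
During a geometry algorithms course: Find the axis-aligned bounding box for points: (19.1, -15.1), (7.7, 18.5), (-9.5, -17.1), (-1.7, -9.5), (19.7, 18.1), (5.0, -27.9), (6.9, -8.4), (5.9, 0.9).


x range: [-9.5, 19.7]
y range: [-27.9, 18.5]
Bounding box: (-9.5,-27.9) to (19.7,18.5)

(-9.5,-27.9) to (19.7,18.5)


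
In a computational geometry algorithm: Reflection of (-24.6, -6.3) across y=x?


Reflection over y=x: (x,y) -> (y,x)
(-24.6, -6.3) -> (-6.3, -24.6)

(-6.3, -24.6)


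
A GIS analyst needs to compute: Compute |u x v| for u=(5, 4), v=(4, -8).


|u x v| = |5*(-8) - 4*4|
= |(-40) - 16| = 56

56


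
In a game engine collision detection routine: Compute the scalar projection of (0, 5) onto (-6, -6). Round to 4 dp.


u.v = -30, |v| = sqrt(72) = 8.4853
Scalar projection = u.v / |v| = -30 / sqrt(72) = -3.5355

-3.5355


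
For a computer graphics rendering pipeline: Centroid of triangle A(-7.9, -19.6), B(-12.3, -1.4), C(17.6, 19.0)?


Centroid = ((x_A+x_B+x_C)/3, (y_A+y_B+y_C)/3)
= (((-7.9)+(-12.3)+17.6)/3, ((-19.6)+(-1.4)+19)/3)
= (-0.8667, -0.6667)

(-0.8667, -0.6667)


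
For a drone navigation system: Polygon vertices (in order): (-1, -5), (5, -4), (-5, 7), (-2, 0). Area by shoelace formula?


Shoelace sum: ((-1)*(-4) - 5*(-5)) + (5*7 - (-5)*(-4)) + ((-5)*0 - (-2)*7) + ((-2)*(-5) - (-1)*0)
= 68
Area = |68|/2 = 34

34


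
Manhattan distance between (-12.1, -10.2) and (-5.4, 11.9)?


|(-12.1)-(-5.4)| + |(-10.2)-11.9| = 6.7 + 22.1 = 28.8

28.8


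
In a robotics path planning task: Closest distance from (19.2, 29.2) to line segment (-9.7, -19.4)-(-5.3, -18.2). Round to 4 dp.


Project P onto AB: t = 1 (clamped to [0,1])
Closest point on segment: (-5.3, -18.2)
Distance: 53.3574

53.3574


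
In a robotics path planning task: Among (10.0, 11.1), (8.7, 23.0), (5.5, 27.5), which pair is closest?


d(P0,P1) = 11.9708, d(P0,P2) = 17.0062, d(P1,P2) = 5.5218
Closest: P1 and P2

Closest pair: (8.7, 23.0) and (5.5, 27.5), distance = 5.5218


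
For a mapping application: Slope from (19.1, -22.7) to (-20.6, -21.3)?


slope = (y2-y1)/(x2-x1) = ((-21.3)-(-22.7))/((-20.6)-19.1) = 1.4/(-39.7) = -0.0353

-0.0353


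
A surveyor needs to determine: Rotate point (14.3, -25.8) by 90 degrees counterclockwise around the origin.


90° CCW: (x,y) -> (-y, x)
(14.3,-25.8) -> (25.8, 14.3)

(25.8, 14.3)


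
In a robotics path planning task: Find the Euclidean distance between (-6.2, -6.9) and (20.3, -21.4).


dx=26.5, dy=-14.5
d^2 = 26.5^2 + (-14.5)^2 = 912.5
d = sqrt(912.5) = 30.2076

30.2076


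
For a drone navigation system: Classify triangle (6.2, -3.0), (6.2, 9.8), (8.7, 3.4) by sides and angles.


Side lengths squared: AB^2=163.84, BC^2=47.21, CA^2=47.21
Sorted: [47.21, 47.21, 163.84]
By sides: Isosceles, By angles: Obtuse

Isosceles, Obtuse


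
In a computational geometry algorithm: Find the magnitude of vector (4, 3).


|u| = sqrt(4^2 + 3^2) = sqrt(25) = 5

5


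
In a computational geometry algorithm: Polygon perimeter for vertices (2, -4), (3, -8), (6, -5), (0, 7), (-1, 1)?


Sides: (2, -4)->(3, -8): sqrt(17) = 4.123106, (3, -8)->(6, -5): sqrt(18) = 4.242641, (6, -5)->(0, 7): sqrt(180) = 13.416408, (0, 7)->(-1, 1): sqrt(37) = 6.082763, (-1, 1)->(2, -4): sqrt(34) = 5.830952
Sum = 33.69587
Perimeter = 33.6959

33.6959


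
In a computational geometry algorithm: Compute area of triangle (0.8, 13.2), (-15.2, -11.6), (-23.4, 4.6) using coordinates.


Area = |x_A(y_B-y_C) + x_B(y_C-y_A) + x_C(y_A-y_B)|/2
= |(-12.96) + 130.72 + (-580.32)|/2
= 462.56/2 = 231.28

231.28


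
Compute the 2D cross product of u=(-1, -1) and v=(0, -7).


u x v = u_x*v_y - u_y*v_x = (-1)*(-7) - (-1)*0
= 7 - 0 = 7

7


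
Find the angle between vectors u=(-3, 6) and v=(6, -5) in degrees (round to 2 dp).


u.v = -48, |u| = sqrt(45) = 6.7082, |v| = sqrt(61) = 7.8102
cos(theta) = u.v/(|u||v|) = -48/sqrt(2745) = -0.916157
theta = acos(-0.916157) = 156.37 degrees

156.37 degrees


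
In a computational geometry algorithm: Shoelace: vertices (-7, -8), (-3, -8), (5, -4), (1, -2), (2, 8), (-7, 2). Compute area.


Shoelace sum: ((-7)*(-8) - (-3)*(-8)) + ((-3)*(-4) - 5*(-8)) + (5*(-2) - 1*(-4)) + (1*8 - 2*(-2)) + (2*2 - (-7)*8) + ((-7)*(-8) - (-7)*2)
= 220
Area = |220|/2 = 110

110


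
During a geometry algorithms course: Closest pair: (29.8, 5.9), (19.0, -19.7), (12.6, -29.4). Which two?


d(P0,P1) = 27.7849, d(P0,P2) = 39.2674, d(P1,P2) = 11.6211
Closest: P1 and P2

Closest pair: (19.0, -19.7) and (12.6, -29.4), distance = 11.6211


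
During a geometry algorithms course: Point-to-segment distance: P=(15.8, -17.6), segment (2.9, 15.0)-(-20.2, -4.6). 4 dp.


Project P onto AB: t = 0.3715 (clamped to [0,1])
Closest point on segment: (-5.6821, 7.7182)
Distance: 33.2038

33.2038


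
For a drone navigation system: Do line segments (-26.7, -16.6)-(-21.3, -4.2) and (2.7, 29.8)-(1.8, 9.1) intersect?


Cross products: d1=-566.82, d2=-466.2, d3=-114, d4=-214.62
d1*d2 < 0 and d3*d4 < 0? no

No, they don't intersect


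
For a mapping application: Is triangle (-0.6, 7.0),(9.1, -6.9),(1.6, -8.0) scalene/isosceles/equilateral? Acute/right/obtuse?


Side lengths squared: AB^2=287.3, BC^2=57.46, CA^2=229.84
Sorted: [57.46, 229.84, 287.3]
By sides: Scalene, By angles: Right

Scalene, Right


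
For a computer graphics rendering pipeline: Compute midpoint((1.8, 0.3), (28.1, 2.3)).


M = ((1.8+28.1)/2, (0.3+2.3)/2)
= (14.95, 1.3)

(14.95, 1.3)


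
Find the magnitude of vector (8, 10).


|u| = sqrt(8^2 + 10^2) = sqrt(164) = 12.8062

12.8062


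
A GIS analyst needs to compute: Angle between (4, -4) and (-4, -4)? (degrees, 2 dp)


u.v = 0, |u| = sqrt(32) = 5.6569, |v| = sqrt(32) = 5.6569
cos(theta) = u.v/(|u||v|) = 0/sqrt(1024) = 0
theta = acos(0) = 90 degrees

90 degrees


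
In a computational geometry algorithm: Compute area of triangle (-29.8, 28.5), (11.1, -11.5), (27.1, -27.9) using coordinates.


Area = |x_A(y_B-y_C) + x_B(y_C-y_A) + x_C(y_A-y_B)|/2
= |(-488.72) + (-626.04) + 1084|/2
= 30.76/2 = 15.38

15.38


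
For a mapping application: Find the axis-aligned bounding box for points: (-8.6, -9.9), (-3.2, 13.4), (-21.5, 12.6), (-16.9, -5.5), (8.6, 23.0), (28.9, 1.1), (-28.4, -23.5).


x range: [-28.4, 28.9]
y range: [-23.5, 23]
Bounding box: (-28.4,-23.5) to (28.9,23)

(-28.4,-23.5) to (28.9,23)


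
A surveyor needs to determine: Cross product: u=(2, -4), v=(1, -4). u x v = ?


u x v = u_x*v_y - u_y*v_x = 2*(-4) - (-4)*1
= (-8) - (-4) = -4

-4


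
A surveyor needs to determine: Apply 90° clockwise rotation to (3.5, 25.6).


90° CW: (x,y) -> (y, -x)
(3.5,25.6) -> (25.6, -3.5)

(25.6, -3.5)


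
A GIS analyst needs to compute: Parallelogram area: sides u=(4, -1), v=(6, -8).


|u x v| = |4*(-8) - (-1)*6|
= |(-32) - (-6)| = 26

26


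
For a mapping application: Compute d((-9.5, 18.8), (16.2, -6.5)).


dx=25.7, dy=-25.3
d^2 = 25.7^2 + (-25.3)^2 = 1300.58
d = sqrt(1300.58) = 36.0636

36.0636


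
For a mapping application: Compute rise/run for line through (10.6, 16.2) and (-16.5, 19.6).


slope = (y2-y1)/(x2-x1) = (19.6-16.2)/((-16.5)-10.6) = 3.4/(-27.1) = -0.1255

-0.1255


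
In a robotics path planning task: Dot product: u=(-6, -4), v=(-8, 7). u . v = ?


u . v = u_x*v_x + u_y*v_y = (-6)*(-8) + (-4)*7
= 48 + (-28) = 20

20


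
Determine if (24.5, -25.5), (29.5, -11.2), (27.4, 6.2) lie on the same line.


Cross product: (29.5-24.5)*(6.2-(-25.5)) - ((-11.2)-(-25.5))*(27.4-24.5)
= 117.03

No, not collinear


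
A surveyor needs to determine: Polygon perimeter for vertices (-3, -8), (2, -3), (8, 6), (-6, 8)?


Sides: (-3, -8)->(2, -3): sqrt(50) = 7.071068, (2, -3)->(8, 6): sqrt(117) = 10.816654, (8, 6)->(-6, 8): sqrt(200) = 14.142136, (-6, 8)->(-3, -8): sqrt(265) = 16.278821
Sum = 48.308679
Perimeter = 48.3087

48.3087


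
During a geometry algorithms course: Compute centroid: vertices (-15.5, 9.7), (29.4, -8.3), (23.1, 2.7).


Centroid = ((x_A+x_B+x_C)/3, (y_A+y_B+y_C)/3)
= (((-15.5)+29.4+23.1)/3, (9.7+(-8.3)+2.7)/3)
= (12.3333, 1.3667)

(12.3333, 1.3667)


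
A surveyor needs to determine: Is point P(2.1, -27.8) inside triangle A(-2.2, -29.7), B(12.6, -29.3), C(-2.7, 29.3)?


Cross products: AB x AP = 26.4, BC x BP = 592.35, CA x CP = 254.65
All same sign? yes

Yes, inside


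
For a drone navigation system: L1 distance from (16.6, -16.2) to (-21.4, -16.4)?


|16.6-(-21.4)| + |(-16.2)-(-16.4)| = 38 + 0.2 = 38.2

38.2


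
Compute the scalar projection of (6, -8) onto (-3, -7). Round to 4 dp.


u.v = 38, |v| = sqrt(58) = 7.6158
Scalar projection = u.v / |v| = 38 / sqrt(58) = 4.9896

4.9896


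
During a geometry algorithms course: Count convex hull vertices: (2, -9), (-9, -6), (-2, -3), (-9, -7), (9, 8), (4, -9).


Convex hull vertices (CCW): (-9, -7), (2, -9), (4, -9), (9, 8), (-9, -6)
Count = 5

5


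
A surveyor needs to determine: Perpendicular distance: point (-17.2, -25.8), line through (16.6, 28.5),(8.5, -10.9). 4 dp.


|cross product| = 891.89
|line direction| = sqrt(1617.97) = 40.224
Distance = 891.89/sqrt(1617.97) = 22.1731

22.1731


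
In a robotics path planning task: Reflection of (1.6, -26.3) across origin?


Reflection over origin: (x,y) -> (-x,-y)
(1.6, -26.3) -> (-1.6, 26.3)

(-1.6, 26.3)


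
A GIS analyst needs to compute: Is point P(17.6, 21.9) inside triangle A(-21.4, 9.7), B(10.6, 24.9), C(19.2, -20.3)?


Cross products: AB x AP = -202.4, BC x BP = 290.6, CA x CP = -1665.32
All same sign? no

No, outside


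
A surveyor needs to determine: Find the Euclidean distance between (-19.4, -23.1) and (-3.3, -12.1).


dx=16.1, dy=11
d^2 = 16.1^2 + 11^2 = 380.21
d = sqrt(380.21) = 19.499

19.499


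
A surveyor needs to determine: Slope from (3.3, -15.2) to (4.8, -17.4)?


slope = (y2-y1)/(x2-x1) = ((-17.4)-(-15.2))/(4.8-3.3) = (-2.2)/1.5 = -1.4667

-1.4667


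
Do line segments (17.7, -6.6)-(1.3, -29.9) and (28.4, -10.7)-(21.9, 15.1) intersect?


Cross products: d1=249.41, d2=823.98, d3=316.55, d4=-258.02
d1*d2 < 0 and d3*d4 < 0? no

No, they don't intersect


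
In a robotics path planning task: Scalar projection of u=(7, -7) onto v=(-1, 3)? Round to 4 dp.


u.v = -28, |v| = sqrt(10) = 3.1623
Scalar projection = u.v / |v| = -28 / sqrt(10) = -8.8544

-8.8544


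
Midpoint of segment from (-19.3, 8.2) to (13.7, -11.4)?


M = (((-19.3)+13.7)/2, (8.2+(-11.4))/2)
= (-2.8, -1.6)

(-2.8, -1.6)


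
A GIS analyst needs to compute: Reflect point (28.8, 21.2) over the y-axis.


Reflection over y-axis: (x,y) -> (-x,y)
(28.8, 21.2) -> (-28.8, 21.2)

(-28.8, 21.2)


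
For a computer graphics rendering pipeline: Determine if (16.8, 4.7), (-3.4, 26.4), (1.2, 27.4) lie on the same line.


Cross product: ((-3.4)-16.8)*(27.4-4.7) - (26.4-4.7)*(1.2-16.8)
= -120.02

No, not collinear


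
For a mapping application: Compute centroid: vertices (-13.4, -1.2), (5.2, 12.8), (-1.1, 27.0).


Centroid = ((x_A+x_B+x_C)/3, (y_A+y_B+y_C)/3)
= (((-13.4)+5.2+(-1.1))/3, ((-1.2)+12.8+27)/3)
= (-3.1, 12.8667)

(-3.1, 12.8667)


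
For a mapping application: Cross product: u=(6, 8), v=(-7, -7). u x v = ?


u x v = u_x*v_y - u_y*v_x = 6*(-7) - 8*(-7)
= (-42) - (-56) = 14

14


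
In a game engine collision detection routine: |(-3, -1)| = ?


|u| = sqrt((-3)^2 + (-1)^2) = sqrt(10) = 3.1623

3.1623


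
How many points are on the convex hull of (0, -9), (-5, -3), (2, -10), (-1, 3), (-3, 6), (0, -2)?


Convex hull vertices (CCW): (-5, -3), (0, -9), (2, -10), (-1, 3), (-3, 6)
Count = 5

5


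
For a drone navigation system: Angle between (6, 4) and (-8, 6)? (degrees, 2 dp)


u.v = -24, |u| = sqrt(52) = 7.2111, |v| = sqrt(100) = 10
cos(theta) = u.v/(|u||v|) = -24/sqrt(5200) = -0.33282
theta = acos(-0.33282) = 109.44 degrees

109.44 degrees


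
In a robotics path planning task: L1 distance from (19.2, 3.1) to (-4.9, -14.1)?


|19.2-(-4.9)| + |3.1-(-14.1)| = 24.1 + 17.2 = 41.3

41.3


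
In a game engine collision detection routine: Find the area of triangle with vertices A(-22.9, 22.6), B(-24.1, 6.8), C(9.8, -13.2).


Area = |x_A(y_B-y_C) + x_B(y_C-y_A) + x_C(y_A-y_B)|/2
= |(-458) + 862.78 + 154.84|/2
= 559.62/2 = 279.81

279.81


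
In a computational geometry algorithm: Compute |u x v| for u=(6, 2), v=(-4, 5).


|u x v| = |6*5 - 2*(-4)|
= |30 - (-8)| = 38

38


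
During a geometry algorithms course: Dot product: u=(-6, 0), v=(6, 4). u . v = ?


u . v = u_x*v_x + u_y*v_y = (-6)*6 + 0*4
= (-36) + 0 = -36

-36


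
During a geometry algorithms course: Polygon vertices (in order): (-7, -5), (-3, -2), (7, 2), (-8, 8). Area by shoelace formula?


Shoelace sum: ((-7)*(-2) - (-3)*(-5)) + ((-3)*2 - 7*(-2)) + (7*8 - (-8)*2) + ((-8)*(-5) - (-7)*8)
= 175
Area = |175|/2 = 87.5

87.5


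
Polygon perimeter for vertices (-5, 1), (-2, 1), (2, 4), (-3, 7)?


Sides: (-5, 1)->(-2, 1): sqrt(9) = 3, (-2, 1)->(2, 4): sqrt(25) = 5, (2, 4)->(-3, 7): sqrt(34) = 5.830952, (-3, 7)->(-5, 1): sqrt(40) = 6.324555
Sum = 20.155507
Perimeter = 20.1555

20.1555


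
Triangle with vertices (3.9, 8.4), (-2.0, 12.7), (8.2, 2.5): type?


Side lengths squared: AB^2=53.3, BC^2=208.08, CA^2=53.3
Sorted: [53.3, 53.3, 208.08]
By sides: Isosceles, By angles: Obtuse

Isosceles, Obtuse


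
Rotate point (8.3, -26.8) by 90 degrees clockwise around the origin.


90° CW: (x,y) -> (y, -x)
(8.3,-26.8) -> (-26.8, -8.3)

(-26.8, -8.3)


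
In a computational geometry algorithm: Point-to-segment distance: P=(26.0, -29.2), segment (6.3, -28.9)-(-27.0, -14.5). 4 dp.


Project P onto AB: t = 0 (clamped to [0,1])
Closest point on segment: (6.3, -28.9)
Distance: 19.7023

19.7023


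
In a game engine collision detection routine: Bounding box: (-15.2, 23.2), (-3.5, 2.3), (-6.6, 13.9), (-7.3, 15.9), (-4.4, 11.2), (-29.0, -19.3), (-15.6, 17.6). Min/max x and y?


x range: [-29, -3.5]
y range: [-19.3, 23.2]
Bounding box: (-29,-19.3) to (-3.5,23.2)

(-29,-19.3) to (-3.5,23.2)


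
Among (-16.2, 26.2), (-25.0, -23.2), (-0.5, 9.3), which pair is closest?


d(P0,P1) = 50.1777, d(P0,P2) = 23.0673, d(P1,P2) = 40.7001
Closest: P0 and P2

Closest pair: (-16.2, 26.2) and (-0.5, 9.3), distance = 23.0673


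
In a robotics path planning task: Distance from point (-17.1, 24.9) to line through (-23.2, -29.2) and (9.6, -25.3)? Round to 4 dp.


|cross product| = 1750.69
|line direction| = sqrt(1091.05) = 33.031
Distance = 1750.69/sqrt(1091.05) = 53.0013

53.0013


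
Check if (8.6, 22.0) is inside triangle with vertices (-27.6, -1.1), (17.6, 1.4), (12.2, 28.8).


Cross products: AB x AP = 953.62, BC x BP = 135.36, CA x CP = 163
All same sign? yes

Yes, inside


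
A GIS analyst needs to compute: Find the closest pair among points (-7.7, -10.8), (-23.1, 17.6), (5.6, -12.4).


d(P0,P1) = 32.3067, d(P0,P2) = 13.3959, d(P1,P2) = 41.5173
Closest: P0 and P2

Closest pair: (-7.7, -10.8) and (5.6, -12.4), distance = 13.3959


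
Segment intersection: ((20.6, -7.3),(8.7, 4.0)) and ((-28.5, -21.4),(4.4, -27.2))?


Cross products: d1=748.67, d2=1051.42, d3=722.62, d4=419.87
d1*d2 < 0 and d3*d4 < 0? no

No, they don't intersect


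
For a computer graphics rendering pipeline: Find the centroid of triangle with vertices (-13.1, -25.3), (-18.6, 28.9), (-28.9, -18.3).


Centroid = ((x_A+x_B+x_C)/3, (y_A+y_B+y_C)/3)
= (((-13.1)+(-18.6)+(-28.9))/3, ((-25.3)+28.9+(-18.3))/3)
= (-20.2, -4.9)

(-20.2, -4.9)


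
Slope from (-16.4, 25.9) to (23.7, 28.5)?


slope = (y2-y1)/(x2-x1) = (28.5-25.9)/(23.7-(-16.4)) = 2.6/40.1 = 0.0648

0.0648


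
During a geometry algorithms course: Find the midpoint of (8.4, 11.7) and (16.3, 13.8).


M = ((8.4+16.3)/2, (11.7+13.8)/2)
= (12.35, 12.75)

(12.35, 12.75)


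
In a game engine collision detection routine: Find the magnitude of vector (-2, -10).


|u| = sqrt((-2)^2 + (-10)^2) = sqrt(104) = 10.198

10.198


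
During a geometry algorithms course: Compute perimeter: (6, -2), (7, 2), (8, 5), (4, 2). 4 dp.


Sides: (6, -2)->(7, 2): sqrt(17) = 4.123106, (7, 2)->(8, 5): sqrt(10) = 3.162278, (8, 5)->(4, 2): sqrt(25) = 5, (4, 2)->(6, -2): sqrt(20) = 4.472136
Sum = 16.75752
Perimeter = 16.7575

16.7575


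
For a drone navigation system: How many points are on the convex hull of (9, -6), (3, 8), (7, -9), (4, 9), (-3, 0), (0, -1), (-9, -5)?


Convex hull vertices (CCW): (-9, -5), (7, -9), (9, -6), (4, 9), (3, 8)
Count = 5

5


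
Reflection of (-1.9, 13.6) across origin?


Reflection over origin: (x,y) -> (-x,-y)
(-1.9, 13.6) -> (1.9, -13.6)

(1.9, -13.6)


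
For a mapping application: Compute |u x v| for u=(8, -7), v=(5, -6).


|u x v| = |8*(-6) - (-7)*5|
= |(-48) - (-35)| = 13

13


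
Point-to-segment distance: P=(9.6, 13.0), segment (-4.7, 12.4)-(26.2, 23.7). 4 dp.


Project P onto AB: t = 0.4145 (clamped to [0,1])
Closest point on segment: (8.1067, 17.0834)
Distance: 4.3478

4.3478


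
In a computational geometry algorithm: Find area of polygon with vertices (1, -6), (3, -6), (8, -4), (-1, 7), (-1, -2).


Shoelace sum: (1*(-6) - 3*(-6)) + (3*(-4) - 8*(-6)) + (8*7 - (-1)*(-4)) + ((-1)*(-2) - (-1)*7) + ((-1)*(-6) - 1*(-2))
= 117
Area = |117|/2 = 58.5

58.5


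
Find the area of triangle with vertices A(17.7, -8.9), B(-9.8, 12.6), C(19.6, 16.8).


Area = |x_A(y_B-y_C) + x_B(y_C-y_A) + x_C(y_A-y_B)|/2
= |(-74.34) + (-251.86) + (-421.4)|/2
= 747.6/2 = 373.8

373.8


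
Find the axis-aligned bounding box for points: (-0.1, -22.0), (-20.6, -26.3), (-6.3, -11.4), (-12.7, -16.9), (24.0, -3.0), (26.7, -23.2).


x range: [-20.6, 26.7]
y range: [-26.3, -3]
Bounding box: (-20.6,-26.3) to (26.7,-3)

(-20.6,-26.3) to (26.7,-3)


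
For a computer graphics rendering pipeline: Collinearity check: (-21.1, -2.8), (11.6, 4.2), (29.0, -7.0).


Cross product: (11.6-(-21.1))*((-7)-(-2.8)) - (4.2-(-2.8))*(29-(-21.1))
= -488.04

No, not collinear


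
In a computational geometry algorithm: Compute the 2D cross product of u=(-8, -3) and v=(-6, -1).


u x v = u_x*v_y - u_y*v_x = (-8)*(-1) - (-3)*(-6)
= 8 - 18 = -10

-10


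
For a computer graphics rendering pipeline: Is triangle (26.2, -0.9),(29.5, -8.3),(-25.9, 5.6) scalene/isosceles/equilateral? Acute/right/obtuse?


Side lengths squared: AB^2=65.65, BC^2=3262.37, CA^2=2756.66
Sorted: [65.65, 2756.66, 3262.37]
By sides: Scalene, By angles: Obtuse

Scalene, Obtuse


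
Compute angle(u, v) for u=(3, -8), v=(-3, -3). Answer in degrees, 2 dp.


u.v = 15, |u| = sqrt(73) = 8.544, |v| = sqrt(18) = 4.2426
cos(theta) = u.v/(|u||v|) = 15/sqrt(1314) = 0.413803
theta = acos(0.413803) = 65.56 degrees

65.56 degrees


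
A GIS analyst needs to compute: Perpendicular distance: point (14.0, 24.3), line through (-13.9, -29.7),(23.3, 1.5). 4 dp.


|cross product| = 1138.32
|line direction| = sqrt(2357.28) = 48.5518
Distance = 1138.32/sqrt(2357.28) = 23.4455

23.4455


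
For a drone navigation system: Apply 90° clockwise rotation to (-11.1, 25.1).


90° CW: (x,y) -> (y, -x)
(-11.1,25.1) -> (25.1, 11.1)

(25.1, 11.1)
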